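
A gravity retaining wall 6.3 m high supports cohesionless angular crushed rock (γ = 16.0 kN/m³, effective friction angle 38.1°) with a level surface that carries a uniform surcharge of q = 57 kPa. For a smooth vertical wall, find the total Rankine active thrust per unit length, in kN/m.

K_a = tan²(45° − φ/2) = 0.2368.
Soil triangle: ½ K_a γ H² = 0.5×0.2368×16.0×6.3² = 75.20 kN/m.
Surcharge rectangle: K_a q H = 0.2368×57×6.3 = 85.05 kN/m.
Total = 75.20 + 85.05 = 160.2 kN/m.

160 kN/m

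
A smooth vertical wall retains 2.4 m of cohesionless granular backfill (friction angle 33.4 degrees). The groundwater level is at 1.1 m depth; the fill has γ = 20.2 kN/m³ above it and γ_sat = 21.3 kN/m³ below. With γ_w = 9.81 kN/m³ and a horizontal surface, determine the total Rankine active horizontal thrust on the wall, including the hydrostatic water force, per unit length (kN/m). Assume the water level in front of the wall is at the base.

23.0 kN/m

K_a = tan²(45° − φ/2) = 0.2899.
γ' = 21.3 − 9.81 = 11.49 kN/m³. Depth below WT = 1.3 m.
σ'_h at WT = K_a γ d_w = 6.442 kPa; at base = 6.442 + K_a γ' × 1.3 = 10.77 kPa.
P₁ (0–1.1 m) = ½×6.442×1.1 = 3.543. P₂ (1.1–2.4 m) = ½(6.442+10.77)×1.3 = 11.19.
P_w = ½ γ_w h₂² = 0.5×9.81×1.3² = 8.289. Total = 3.543+11.19+8.289 = 23.02 kN/m.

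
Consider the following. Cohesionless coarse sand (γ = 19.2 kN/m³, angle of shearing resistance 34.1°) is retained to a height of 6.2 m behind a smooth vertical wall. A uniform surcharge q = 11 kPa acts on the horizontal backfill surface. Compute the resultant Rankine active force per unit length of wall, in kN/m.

K_a = tan²(45° − φ/2) = 0.2815.
Soil triangle: ½ K_a γ H² = 0.5×0.2815×19.2×6.2² = 103.9 kN/m.
Surcharge rectangle: K_a q H = 0.2815×11×6.2 = 19.20 kN/m.
Total = 103.9 + 19.20 = 123.1 kN/m.

123 kN/m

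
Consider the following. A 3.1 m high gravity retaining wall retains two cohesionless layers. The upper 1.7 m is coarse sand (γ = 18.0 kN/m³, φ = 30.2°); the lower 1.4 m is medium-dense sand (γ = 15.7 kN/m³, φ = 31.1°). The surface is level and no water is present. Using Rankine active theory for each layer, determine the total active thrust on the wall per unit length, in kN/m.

K_a1 = tan²(45°−30.2°/2) = 0.3307; K_a2 = tan²(45°−31.1°/2) = 0.3188.
Layer 1: σ at base = K_a1 γ₁ h₁ = 10.12 kPa; P₁ = ½×10.12×1.7 = 8.600.
Layer 2: σ_v at top = γ₁h₁ = 30.60; σ_h top = K_a2×30.60 = 9.755; σ_h base = K_a2×(30.60+15.7×1.4) = 16.76.
P₂ = ½(9.755+16.76)×1.4 = 18.56. Total P_a = 8.600+18.56 = 27.16 kN/m.

27.2 kN/m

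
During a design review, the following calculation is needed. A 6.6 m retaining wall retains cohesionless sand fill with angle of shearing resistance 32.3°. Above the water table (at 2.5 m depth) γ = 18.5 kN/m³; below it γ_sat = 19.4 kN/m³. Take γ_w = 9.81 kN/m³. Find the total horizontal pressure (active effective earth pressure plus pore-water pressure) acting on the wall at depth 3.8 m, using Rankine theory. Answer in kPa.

30.6 kPa

K_a = (1 − sin φ)/(1 + sin φ) = 0.3035.
γ' = 19.4 − 9.81 = 9.590 kN/m³.
Effective vertical stress at 3.8 m: σ'_v = 18.5×2.5 + 9.590×1.30 = 58.72 kPa.
σ'_h = K_a σ'_v = 0.3035 × 58.72 = 17.82 kPa; u = γ_w × 1.30 = 12.75 kPa.
Total σ_h = 17.82 + 12.75 = 30.57 kPa.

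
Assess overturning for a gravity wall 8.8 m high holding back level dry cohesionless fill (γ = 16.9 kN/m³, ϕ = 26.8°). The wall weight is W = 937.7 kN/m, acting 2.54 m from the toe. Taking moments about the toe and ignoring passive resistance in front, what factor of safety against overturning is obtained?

K_a = tan²(45° − 26.8°/2) = 0.3785.
P_a = ½K_aγH² = 0.5×0.3785×16.9×8.8² = 247.7 kN/m, acting at H/3 = 2.933 m above the base.
Overturning moment M_o = P_a × H/3 = 247.7 × 2.933 = 726.5.
Resisting moment M_r = W × 2.54 = 937.7 × 2.54 = 2382.
FS_overturning = M_r/M_o = 2382/726.5 = 3.279.

3.28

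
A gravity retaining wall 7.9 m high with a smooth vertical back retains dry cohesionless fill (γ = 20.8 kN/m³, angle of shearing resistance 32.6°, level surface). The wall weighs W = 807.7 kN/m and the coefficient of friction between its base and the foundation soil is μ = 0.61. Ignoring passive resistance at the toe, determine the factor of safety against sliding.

2.53

K_a = tan²(45° − 32.6°/2) = 0.2997.
P_a = ½K_aγH² = 0.5×0.2997×20.8×7.9² = 194.5 kN/m, acting at H/3 = 2.633 m above the base.
FS_sliding = μW / P_a = 0.61×807.7 / 194.5 = 2.533.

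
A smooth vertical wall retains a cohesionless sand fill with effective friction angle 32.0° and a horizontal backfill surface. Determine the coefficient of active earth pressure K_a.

0.307

K_a = (1 − sin φ)/(1 + sin φ) = (1 − sin 32.0°)/(1 + sin 32.0°) = 0.3073.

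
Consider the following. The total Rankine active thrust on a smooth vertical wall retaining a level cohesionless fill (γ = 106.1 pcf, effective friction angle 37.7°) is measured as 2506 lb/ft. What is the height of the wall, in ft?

14.0 ft

K_a = 0.2411. P_a = ½ K_a γ H² ⇒ H = √(2P_a/(K_a γ)).
H = √(2×2506/(0.2411×106.1)) = 14.00 ft.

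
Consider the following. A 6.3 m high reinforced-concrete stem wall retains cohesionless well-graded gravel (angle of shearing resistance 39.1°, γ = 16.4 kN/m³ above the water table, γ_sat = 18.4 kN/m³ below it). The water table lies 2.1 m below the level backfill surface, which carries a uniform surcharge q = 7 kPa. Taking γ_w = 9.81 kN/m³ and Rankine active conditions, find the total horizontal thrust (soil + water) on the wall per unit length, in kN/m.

155 kN/m

K_a = tan²(45° − φ/2) = 0.2265.
γ' = 18.4 − 9.81 = 8.590 kN/m³. h₂ = H − d_w = 4.2 m.
σ'_h: at surface K_a·q = 1.585; at WT K_a(q+γd_w) = 9.386; at base K_a(q+γd_w+γ'h₂) = 17.56 kPa.
P₁ = ½(1.585+9.386)×2.1 = 11.52; P₂ = ½(9.386+17.56)×4.2 = 56.58; P_w = ½γ_w h₂² = 86.52.
Total = 11.52+56.58+86.52 = 154.6 kN/m.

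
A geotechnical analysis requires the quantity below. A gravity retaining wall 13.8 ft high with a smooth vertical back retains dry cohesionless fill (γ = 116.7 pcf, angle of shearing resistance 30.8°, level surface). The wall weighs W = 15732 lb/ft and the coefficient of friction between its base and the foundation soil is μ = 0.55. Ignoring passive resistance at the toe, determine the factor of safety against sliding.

2.41

K_a = tan²(45° − 30.8°/2) = 0.3227.
P_a = ½K_aγH² = 0.5×0.3227×116.7×13.8² = 3586 lb/ft, acting at H/3 = 4.600 ft above the base.
FS_sliding = μW / P_a = 0.55×15732 / 3586 = 2.413.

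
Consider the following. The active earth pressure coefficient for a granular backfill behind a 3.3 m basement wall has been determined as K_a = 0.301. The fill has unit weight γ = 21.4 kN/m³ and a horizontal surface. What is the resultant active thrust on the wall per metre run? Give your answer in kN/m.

P = ½ K_a γ H² = 0.5 × 0.301 × 21.4 × 3.3² = 35.07 kN/m.

35.1 kN/m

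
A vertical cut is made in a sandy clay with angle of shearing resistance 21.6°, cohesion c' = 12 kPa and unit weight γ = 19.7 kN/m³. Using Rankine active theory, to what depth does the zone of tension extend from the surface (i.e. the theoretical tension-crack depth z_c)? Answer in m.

1.79 m

K_a = tan²(45° − 21.6°/2) = 0.4619; √K_a = 0.6796.
The active pressure is zero where K_a γ z = 2c√K_a, so z_c = 2c/(γ√K_a) = 2×12/(19.7×0.6796) = 1.793 m.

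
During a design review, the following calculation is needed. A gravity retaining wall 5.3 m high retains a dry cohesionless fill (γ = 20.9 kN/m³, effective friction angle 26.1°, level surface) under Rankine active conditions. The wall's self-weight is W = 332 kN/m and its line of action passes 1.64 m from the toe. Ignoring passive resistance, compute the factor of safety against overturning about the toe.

2.70

K_a = tan²(45° − 26.1°/2) = 0.3889.
P_a = ½K_aγH² = 0.5×0.3889×20.9×5.3² = 114.2 kN/m, acting at H/3 = 1.767 m above the base.
Overturning moment M_o = P_a × H/3 = 114.2 × 1.767 = 201.7.
Resisting moment M_r = W × 1.64 = 332 × 1.64 = 544.5.
FS_overturning = M_r/M_o = 544.5/201.7 = 2.699.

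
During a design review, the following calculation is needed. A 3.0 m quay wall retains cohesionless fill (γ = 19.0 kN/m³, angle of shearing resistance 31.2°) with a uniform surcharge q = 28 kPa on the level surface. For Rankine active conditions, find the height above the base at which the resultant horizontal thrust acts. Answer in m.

1.25 m

K_a = 0.3175.
Triangular part P₁ = ½K_aγH² = 27.15 at H/3 = 1.000 m; rectangular part P₂ = K_a q H = 26.67 at H/2 = 1.500 m.
ȳ = (P₁·1.000 + P₂·1.500)/(P₁+P₂) = 1.248 m.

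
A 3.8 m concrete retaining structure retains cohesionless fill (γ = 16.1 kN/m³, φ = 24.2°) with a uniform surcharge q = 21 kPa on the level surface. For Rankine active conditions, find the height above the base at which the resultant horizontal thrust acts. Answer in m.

K_a = 0.4185.
Triangular part P₁ = ½K_aγH² = 48.65 at H/3 = 1.267 m; rectangular part P₂ = K_a q H = 33.40 at H/2 = 1.900 m.
ȳ = (P₁·1.267 + P₂·1.900)/(P₁+P₂) = 1.524 m.

1.52 m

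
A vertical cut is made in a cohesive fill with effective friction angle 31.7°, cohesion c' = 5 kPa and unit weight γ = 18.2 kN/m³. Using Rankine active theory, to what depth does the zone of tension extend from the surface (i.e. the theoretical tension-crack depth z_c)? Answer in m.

K_a = tan²(45° − 31.7°/2) = 0.3111; √K_a = 0.5577.
The active pressure is zero where K_a γ z = 2c√K_a, so z_c = 2c/(γ√K_a) = 2×5/(18.2×0.5577) = 0.9851 m.

0.985 m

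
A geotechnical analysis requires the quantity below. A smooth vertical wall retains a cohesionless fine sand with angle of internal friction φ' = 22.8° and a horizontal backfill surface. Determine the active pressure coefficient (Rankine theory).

K_a = tan²(45° − φ/2) = tan²(33.60°) = 0.4414.

0.441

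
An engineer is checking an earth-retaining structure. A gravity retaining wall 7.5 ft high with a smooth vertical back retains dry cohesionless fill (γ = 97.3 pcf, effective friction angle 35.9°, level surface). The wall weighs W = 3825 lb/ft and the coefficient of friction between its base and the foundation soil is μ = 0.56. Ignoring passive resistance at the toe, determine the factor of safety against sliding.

3.00

K_a = tan²(45° − 35.9°/2) = 0.2607.
P_a = ½K_aγH² = 0.5×0.2607×97.3×7.5² = 713.5 lb/ft, acting at H/3 = 2.500 ft above the base.
FS_sliding = μW / P_a = 0.56×3825 / 713.5 = 3.002.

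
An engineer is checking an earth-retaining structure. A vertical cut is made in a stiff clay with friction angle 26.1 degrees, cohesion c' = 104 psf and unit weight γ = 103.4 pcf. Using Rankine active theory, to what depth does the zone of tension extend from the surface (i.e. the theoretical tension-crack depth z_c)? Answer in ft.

3.23 ft

K_a = tan²(45° − 26.1°/2) = 0.3889; √K_a = 0.6237.
The active pressure is zero where K_a γ z = 2c√K_a, so z_c = 2c/(γ√K_a) = 2×104/(103.4×0.6237) = 3.226 ft.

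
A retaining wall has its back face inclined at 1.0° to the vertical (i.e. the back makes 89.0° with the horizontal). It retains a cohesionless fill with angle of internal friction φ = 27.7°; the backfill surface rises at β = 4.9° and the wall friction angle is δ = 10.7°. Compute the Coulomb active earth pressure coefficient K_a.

K_a = sin²(α+φ) / [sin²α · sin(α−δ) · (1 + √{sin(φ+δ)sin(φ−β) / (sin(α−δ)sin(α+β))})²].
With α = 89.0°, φ = 27.7°, δ = 10.7°, β = 4.9°: K_a = 0.3641.

0.364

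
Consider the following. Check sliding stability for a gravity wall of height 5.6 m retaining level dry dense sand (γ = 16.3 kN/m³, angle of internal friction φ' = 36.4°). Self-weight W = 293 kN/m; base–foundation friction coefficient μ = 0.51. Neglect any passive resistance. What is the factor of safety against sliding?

K_a = tan²(45° − 36.4°/2) = 0.2552.
P_a = ½K_aγH² = 0.5×0.2552×16.3×5.6² = 65.22 kN/m, acting at H/3 = 1.867 m above the base.
FS_sliding = μW / P_a = 0.51×293 / 65.22 = 2.291.

2.29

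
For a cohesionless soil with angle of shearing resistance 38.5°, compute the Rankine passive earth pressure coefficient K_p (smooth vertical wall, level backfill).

K_p = (1 + sin φ)/(1 − sin φ) = tan²(45° + 38.5°/2) = 4.298.

4.30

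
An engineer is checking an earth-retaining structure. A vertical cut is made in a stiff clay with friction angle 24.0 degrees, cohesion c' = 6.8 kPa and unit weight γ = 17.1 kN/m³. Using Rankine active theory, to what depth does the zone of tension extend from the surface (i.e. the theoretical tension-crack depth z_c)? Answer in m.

K_a = tan²(45° − 24.0°/2) = 0.4217; √K_a = 0.6494.
The active pressure is zero where K_a γ z = 2c√K_a, so z_c = 2c/(γ√K_a) = 2×6.8/(17.1×0.6494) = 1.225 m.

1.22 m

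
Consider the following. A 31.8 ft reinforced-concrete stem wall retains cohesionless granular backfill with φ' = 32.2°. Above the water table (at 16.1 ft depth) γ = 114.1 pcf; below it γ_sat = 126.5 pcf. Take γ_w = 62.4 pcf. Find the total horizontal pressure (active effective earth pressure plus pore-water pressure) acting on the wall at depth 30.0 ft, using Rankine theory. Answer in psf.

1700 psf

K_a = (1 − sin φ)/(1 + sin φ) = 0.3047.
γ' = 126.5 − 62.4 = 64.10 pcf.
Effective vertical stress at 30.0 ft: σ'_v = 114.1×16.1 + 64.10×13.9 = 2728 psf.
σ'_h = K_a σ'_v = 0.3047 × 2728 = 831.3 psf; u = γ_w × 13.9 = 867.4 psf.
Total σ_h = 831.3 + 867.4 = 1699 psf.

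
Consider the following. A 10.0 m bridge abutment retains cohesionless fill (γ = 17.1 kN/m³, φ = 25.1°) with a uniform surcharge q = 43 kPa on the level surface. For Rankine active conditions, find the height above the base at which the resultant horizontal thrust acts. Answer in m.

K_a = 0.4043.
Triangular part P₁ = ½K_aγH² = 345.7 at H/3 = 3.333 m; rectangular part P₂ = K_a q H = 173.8 at H/2 = 5.000 m.
ȳ = (P₁·3.333 + P₂·5.000)/(P₁+P₂) = 3.891 m.

3.89 m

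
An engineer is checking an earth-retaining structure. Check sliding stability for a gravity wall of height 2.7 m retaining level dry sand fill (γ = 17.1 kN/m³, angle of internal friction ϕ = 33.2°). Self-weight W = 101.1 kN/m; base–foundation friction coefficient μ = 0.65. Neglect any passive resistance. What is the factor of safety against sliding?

K_a = tan²(45° − 33.2°/2) = 0.2924.
P_a = ½K_aγH² = 0.5×0.2924×17.1×2.7² = 18.22 kN/m, acting at H/3 = 0.9000 m above the base.
FS_sliding = μW / P_a = 0.65×101.1 / 18.22 = 3.606.

3.61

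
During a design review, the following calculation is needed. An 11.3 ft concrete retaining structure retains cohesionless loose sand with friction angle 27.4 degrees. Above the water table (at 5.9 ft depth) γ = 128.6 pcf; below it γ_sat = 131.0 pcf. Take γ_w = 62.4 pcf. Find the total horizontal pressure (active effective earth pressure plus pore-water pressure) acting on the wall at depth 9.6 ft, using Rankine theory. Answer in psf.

K_a = (1 − sin φ)/(1 + sin φ) = 0.3697.
γ' = 131.0 − 62.4 = 68.60 pcf.
Effective vertical stress at 9.6 ft: σ'_v = 128.6×5.9 + 68.60×3.70 = 1013 psf.
σ'_h = K_a σ'_v = 0.3697 × 1013 = 374.3 psf; u = γ_w × 3.70 = 230.9 psf.
Total σ_h = 374.3 + 230.9 = 605.2 psf.

605 psf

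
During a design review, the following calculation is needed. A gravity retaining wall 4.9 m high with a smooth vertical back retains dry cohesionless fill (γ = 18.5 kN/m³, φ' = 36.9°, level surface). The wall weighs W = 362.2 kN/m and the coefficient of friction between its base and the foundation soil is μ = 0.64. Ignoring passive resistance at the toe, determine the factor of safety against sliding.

4.18

K_a = tan²(45° − 36.9°/2) = 0.2497.
P_a = ½K_aγH² = 0.5×0.2497×18.5×4.9² = 55.45 kN/m, acting at H/3 = 1.633 m above the base.
FS_sliding = μW / P_a = 0.64×362.2 / 55.45 = 4.180.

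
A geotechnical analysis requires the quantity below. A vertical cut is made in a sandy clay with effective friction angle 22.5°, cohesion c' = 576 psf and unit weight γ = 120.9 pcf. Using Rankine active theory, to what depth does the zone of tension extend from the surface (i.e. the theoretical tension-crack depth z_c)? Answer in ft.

14.3 ft

K_a = tan²(45° − 22.5°/2) = 0.4465; √K_a = 0.6682.
The active pressure is zero where K_a γ z = 2c√K_a, so z_c = 2c/(γ√K_a) = 2×576/(120.9×0.6682) = 14.26 ft.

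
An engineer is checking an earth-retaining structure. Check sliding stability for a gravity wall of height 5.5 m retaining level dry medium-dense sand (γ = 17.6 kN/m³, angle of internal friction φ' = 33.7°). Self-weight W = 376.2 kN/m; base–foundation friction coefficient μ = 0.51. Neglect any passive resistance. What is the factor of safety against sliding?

2.52

K_a = tan²(45° − 33.7°/2) = 0.2863.
P_a = ½K_aγH² = 0.5×0.2863×17.6×5.5² = 76.21 kN/m, acting at H/3 = 1.833 m above the base.
FS_sliding = μW / P_a = 0.51×376.2 / 76.21 = 2.517.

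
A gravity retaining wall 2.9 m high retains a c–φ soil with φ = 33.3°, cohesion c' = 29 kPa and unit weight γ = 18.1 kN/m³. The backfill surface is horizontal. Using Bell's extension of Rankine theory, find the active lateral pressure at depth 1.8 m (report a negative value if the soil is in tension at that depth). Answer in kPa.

K_a = (1 − sin φ)/(1 + sin φ) = 0.2911.
σ_a = K_a γ z − 2c√K_a = 0.2911×18.1×1.8 − 2×29×0.5396 = -21.81 kPa.

-21.8 kPa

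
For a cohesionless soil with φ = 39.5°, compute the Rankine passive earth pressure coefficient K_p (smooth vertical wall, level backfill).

4.50

K_p = (1 + sin φ)/(1 − sin φ) = tan²(45° + 39.5°/2) = 4.496.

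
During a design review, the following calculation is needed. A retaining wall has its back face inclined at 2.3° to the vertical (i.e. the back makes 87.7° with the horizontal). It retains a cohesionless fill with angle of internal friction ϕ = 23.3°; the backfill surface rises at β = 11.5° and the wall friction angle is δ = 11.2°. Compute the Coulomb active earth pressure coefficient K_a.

0.495

K_a = sin²(α+φ) / [sin²α · sin(α−δ) · (1 + √{sin(φ+δ)sin(φ−β) / (sin(α−δ)sin(α+β))})²].
With α = 87.7°, φ = 23.3°, δ = 11.2°, β = 11.5°: K_a = 0.4945.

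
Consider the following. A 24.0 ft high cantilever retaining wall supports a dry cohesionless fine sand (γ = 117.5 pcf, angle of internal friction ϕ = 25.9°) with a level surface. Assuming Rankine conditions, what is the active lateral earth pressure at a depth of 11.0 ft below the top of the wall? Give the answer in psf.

507 psf

K_a = (1 − sin φ)/(1 + sin φ) = 0.3920.
σ_h = K_a γ z = 0.3920 × 117.5 × 11.0 = 506.6 psf.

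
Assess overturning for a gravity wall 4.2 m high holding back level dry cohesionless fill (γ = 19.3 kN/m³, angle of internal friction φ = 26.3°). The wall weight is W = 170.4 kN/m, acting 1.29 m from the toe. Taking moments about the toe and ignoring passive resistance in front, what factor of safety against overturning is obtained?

K_a = tan²(45° − 26.3°/2) = 0.3859.
P_a = ½K_aγH² = 0.5×0.3859×19.3×4.2² = 65.70 kN/m, acting at H/3 = 1.400 m above the base.
Overturning moment M_o = P_a × H/3 = 65.70 × 1.400 = 91.97.
Resisting moment M_r = W × 1.29 = 170.4 × 1.29 = 219.8.
FS_overturning = M_r/M_o = 219.8/91.97 = 2.390.

2.39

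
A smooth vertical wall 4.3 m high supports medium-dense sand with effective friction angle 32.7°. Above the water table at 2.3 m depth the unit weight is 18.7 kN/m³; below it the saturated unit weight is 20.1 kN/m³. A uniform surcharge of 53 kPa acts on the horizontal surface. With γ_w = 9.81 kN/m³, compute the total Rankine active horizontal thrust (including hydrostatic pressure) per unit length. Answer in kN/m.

K_a = tan²(45° − φ/2) = 0.2985.
γ' = 20.1 − 9.81 = 10.29 kN/m³. h₂ = H − d_w = 2.0 m.
σ'_h: at surface K_a·q = 15.82; at WT K_a(q+γd_w) = 28.66; at base K_a(q+γd_w+γ'h₂) = 34.80 kPa.
P₁ = ½(15.82+28.66)×2.3 = 51.15; P₂ = ½(28.66+34.80)×2.0 = 63.46; P_w = ½γ_w h₂² = 19.62.
Total = 51.15+63.46+19.62 = 134.2 kN/m.

134 kN/m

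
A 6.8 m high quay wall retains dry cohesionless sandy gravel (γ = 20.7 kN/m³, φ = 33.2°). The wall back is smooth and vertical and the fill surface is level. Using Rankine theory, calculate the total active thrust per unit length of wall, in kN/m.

K_a = tan²(45° − φ/2) = 0.2924.
P_a = ½ K_a γ H² = 0.5 × 0.2924 × 20.7 × 6.8² = 139.9 kN/m.

140 kN/m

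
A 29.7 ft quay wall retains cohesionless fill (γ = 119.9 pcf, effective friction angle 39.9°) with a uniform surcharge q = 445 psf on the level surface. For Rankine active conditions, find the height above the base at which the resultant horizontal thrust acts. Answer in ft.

K_a = 0.2184.
Triangular part P₁ = ½K_aγH² = 11550 at H/3 = 9.900 ft; rectangular part P₂ = K_a q H = 2887 at H/2 = 14.85 ft.
ȳ = (P₁·9.900 + P₂·14.85)/(P₁+P₂) = 10.89 ft.

10.9 ft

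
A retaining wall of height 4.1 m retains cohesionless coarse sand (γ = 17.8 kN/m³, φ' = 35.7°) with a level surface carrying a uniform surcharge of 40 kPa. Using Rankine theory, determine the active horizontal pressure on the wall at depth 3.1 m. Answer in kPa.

K_a = (1 − sin φ)/(1 + sin φ) = 0.2630.
σ_v = γz + q = 17.8 × 3.1 + 40 = 95.18 kPa.
σ_h = K_a σ_v = 0.2630 × 95.18 = 25.03 kPa.

25.0 kPa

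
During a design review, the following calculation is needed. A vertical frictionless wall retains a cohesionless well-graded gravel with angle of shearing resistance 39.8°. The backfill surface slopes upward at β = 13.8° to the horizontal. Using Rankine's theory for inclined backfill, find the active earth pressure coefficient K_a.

K_a = cos β · (cos β − √(cos²β − cos²φ)) / (cos β + √(cos²β − cos²φ)).
cos β = 0.9711, cos φ = 0.7683, √(cos²β − cos²φ) = 0.5940.
K_a = 0.9711 × (0.9711 − 0.5940)/(0.9711 + 0.5940) = 0.2340.

0.234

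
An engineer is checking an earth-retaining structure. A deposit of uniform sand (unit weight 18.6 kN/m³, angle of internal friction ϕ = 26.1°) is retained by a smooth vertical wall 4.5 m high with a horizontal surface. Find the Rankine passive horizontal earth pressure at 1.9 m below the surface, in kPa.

90.9 kPa

K_p = (1 + sin φ)/(1 − sin φ) = 2.571.
σ_h = K_p γ z = 2.571 × 18.6 × 1.9 = 90.86 kPa.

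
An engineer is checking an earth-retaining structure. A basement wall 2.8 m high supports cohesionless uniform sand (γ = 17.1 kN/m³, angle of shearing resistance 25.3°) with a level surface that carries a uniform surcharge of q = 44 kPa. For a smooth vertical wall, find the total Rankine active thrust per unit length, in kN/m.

76.3 kN/m

K_a = tan²(45° − φ/2) = 0.4012.
Soil triangle: ½ K_a γ H² = 0.5×0.4012×17.1×2.8² = 26.89 kN/m.
Surcharge rectangle: K_a q H = 0.4012×44×2.8 = 49.43 kN/m.
Total = 26.89 + 49.43 = 76.32 kN/m.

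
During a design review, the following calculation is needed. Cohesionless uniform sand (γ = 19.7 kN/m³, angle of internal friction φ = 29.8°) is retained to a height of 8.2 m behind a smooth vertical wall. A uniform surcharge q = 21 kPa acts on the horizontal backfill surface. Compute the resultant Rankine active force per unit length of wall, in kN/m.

K_a = tan²(45° − φ/2) = 0.3360.
Soil triangle: ½ K_a γ H² = 0.5×0.3360×19.7×8.2² = 222.6 kN/m.
Surcharge rectangle: K_a q H = 0.3360×21×8.2 = 57.86 kN/m.
Total = 222.6 + 57.86 = 280.4 kN/m.

280 kN/m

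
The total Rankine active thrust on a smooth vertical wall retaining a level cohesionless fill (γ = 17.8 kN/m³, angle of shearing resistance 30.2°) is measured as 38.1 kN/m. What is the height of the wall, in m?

3.60 m

K_a = 0.3307. P_a = ½ K_a γ H² ⇒ H = √(2P_a/(K_a γ)).
H = √(2×38.1/(0.3307×17.8)) = 3.598 m.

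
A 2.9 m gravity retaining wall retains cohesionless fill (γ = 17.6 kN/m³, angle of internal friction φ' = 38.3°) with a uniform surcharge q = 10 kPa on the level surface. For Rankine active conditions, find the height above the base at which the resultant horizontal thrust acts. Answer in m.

K_a = 0.2347.
Triangular part P₁ = ½K_aγH² = 17.37 at H/3 = 0.9667 m; rectangular part P₂ = K_a q H = 6.807 at H/2 = 1.450 m.
ȳ = (P₁·0.9667 + P₂·1.450)/(P₁+P₂) = 1.103 m.

1.10 m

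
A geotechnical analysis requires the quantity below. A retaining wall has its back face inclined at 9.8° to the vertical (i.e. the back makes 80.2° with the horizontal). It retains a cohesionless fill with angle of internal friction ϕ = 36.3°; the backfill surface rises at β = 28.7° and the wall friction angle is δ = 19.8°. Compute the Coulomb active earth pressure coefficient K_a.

K_a = sin²(α+φ) / [sin²α · sin(α−δ) · (1 + √{sin(φ+δ)sin(φ−β) / (sin(α−δ)sin(α+β))})²].
With α = 80.2°, φ = 36.3°, δ = 19.8°, β = 28.7°: K_a = 0.5089.

0.509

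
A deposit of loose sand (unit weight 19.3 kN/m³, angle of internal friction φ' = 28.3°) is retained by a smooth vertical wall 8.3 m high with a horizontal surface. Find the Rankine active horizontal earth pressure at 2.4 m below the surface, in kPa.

16.5 kPa

K_a = (1 − sin φ)/(1 + sin φ) = 0.3568.
σ_h = K_a γ z = 0.3568 × 19.3 × 2.4 = 16.53 kPa.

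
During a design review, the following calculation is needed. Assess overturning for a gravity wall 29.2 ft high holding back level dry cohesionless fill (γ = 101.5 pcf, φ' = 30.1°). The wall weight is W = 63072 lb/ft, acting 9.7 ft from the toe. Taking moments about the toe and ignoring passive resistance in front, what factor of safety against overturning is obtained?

K_a = tan²(45° − 30.1°/2) = 0.3320.
P_a = ½K_aγH² = 0.5×0.3320×101.5×29.2² = 14370 lb/ft, acting at H/3 = 9.733 ft above the base.
Overturning moment M_o = P_a × H/3 = 14370 × 9.733 = 139800.
Resisting moment M_r = W × 9.7 = 63072 × 9.7 = 611800.
FS_overturning = M_r/M_o = 611800/139800 = 4.375.

4.38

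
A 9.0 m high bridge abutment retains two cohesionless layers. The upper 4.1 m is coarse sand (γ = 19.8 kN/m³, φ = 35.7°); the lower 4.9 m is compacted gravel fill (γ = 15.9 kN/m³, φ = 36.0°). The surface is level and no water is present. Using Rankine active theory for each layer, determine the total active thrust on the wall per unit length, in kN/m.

197 kN/m

K_a1 = tan²(45°−35.7°/2) = 0.2630; K_a2 = tan²(45°−36.0°/2) = 0.2596.
Layer 1: σ at base = K_a1 γ₁ h₁ = 21.35 kPa; P₁ = ½×21.35×4.1 = 43.77.
Layer 2: σ_v at top = γ₁h₁ = 81.18; σ_h top = K_a2×81.18 = 21.08; σ_h base = K_a2×(81.18+15.9×4.9) = 41.30.
P₂ = ½(21.08+41.30)×4.9 = 152.8. Total P_a = 43.77+152.8 = 196.6 kN/m.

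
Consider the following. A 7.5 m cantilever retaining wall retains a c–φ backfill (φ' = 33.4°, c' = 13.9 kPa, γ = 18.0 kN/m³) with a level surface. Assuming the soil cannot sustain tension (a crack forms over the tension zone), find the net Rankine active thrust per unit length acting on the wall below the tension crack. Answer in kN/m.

56.0 kN/m

K_a = 0.2899; √K_a = 0.5384.
Tension-crack depth z_c = 2c/(γ√K_a) = 2×13.9/(18.0×0.5384) = 2.868 m.
σ_a at base = K_a γ H − 2c√K_a = 0.2899×18.0×7.5 − 2×13.9×0.5384 = 24.17 kPa.
P_a = ½ × 24.17 × (H − z_c) = 0.5×24.17×4.632 = 55.98 kN/m.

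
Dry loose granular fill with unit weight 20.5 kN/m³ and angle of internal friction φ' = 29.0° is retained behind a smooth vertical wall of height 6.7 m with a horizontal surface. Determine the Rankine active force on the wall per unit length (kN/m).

K_a = tan²(45° − φ/2) = 0.3470.
P_a = ½ K_a γ H² = 0.5 × 0.3470 × 20.5 × 6.7² = 159.7 kN/m.

160 kN/m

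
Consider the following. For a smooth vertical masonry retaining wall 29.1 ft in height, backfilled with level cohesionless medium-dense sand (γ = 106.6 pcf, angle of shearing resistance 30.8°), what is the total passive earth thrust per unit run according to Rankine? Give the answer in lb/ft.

K_p = tan²(45° + φ/2) = 3.099.
P_p = ½ K_p γ H² = 0.5 × 3.099 × 106.6 × 29.1² = 139900 lb/ft.

140000 lb/ft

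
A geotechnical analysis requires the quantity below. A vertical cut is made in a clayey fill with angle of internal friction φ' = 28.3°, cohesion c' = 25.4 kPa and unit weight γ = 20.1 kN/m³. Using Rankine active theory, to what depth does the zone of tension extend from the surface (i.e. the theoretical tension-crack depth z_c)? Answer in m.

4.23 m

K_a = tan²(45° − 28.3°/2) = 0.3568; √K_a = 0.5973.
The active pressure is zero where K_a γ z = 2c√K_a, so z_c = 2c/(γ√K_a) = 2×25.4/(20.1×0.5973) = 4.231 m.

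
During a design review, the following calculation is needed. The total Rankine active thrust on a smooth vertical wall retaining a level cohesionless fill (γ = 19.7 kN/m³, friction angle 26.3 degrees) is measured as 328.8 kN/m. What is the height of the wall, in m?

9.30 m

K_a = 0.3859. P_a = ½ K_a γ H² ⇒ H = √(2P_a/(K_a γ)).
H = √(2×328.8/(0.3859×19.7)) = 9.300 m.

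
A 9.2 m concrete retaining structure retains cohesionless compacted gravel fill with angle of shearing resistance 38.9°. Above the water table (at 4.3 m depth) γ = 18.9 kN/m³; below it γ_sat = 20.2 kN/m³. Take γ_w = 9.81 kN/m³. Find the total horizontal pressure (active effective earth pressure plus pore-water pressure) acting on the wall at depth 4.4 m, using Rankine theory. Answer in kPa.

K_a = (1 − sin φ)/(1 + sin φ) = 0.2285.
γ' = 20.2 − 9.81 = 10.39 kN/m³.
Effective vertical stress at 4.4 m: σ'_v = 18.9×4.3 + 10.39×0.100 = 82.31 kPa.
σ'_h = K_a σ'_v = 0.2285 × 82.31 = 18.81 kPa; u = γ_w × 0.100 = 0.9810 kPa.
Total σ_h = 18.81 + 0.9810 = 19.79 kPa.

19.8 kPa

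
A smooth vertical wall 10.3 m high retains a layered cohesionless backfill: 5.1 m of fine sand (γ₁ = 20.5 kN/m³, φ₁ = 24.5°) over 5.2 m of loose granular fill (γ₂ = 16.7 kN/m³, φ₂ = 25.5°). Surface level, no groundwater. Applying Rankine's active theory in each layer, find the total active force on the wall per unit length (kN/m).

417 kN/m

K_a1 = tan²(45°−24.5°/2) = 0.4137; K_a2 = tan²(45°−25.5°/2) = 0.3981.
Layer 1: σ at base = K_a1 γ₁ h₁ = 43.26 kPa; P₁ = ½×43.26×5.1 = 110.3.
Layer 2: σ_v at top = γ₁h₁ = 104.5; σ_h top = K_a2×104.5 = 41.62; σ_h base = K_a2×(104.5+16.7×5.2) = 76.19.
P₂ = ½(41.62+76.19)×5.2 = 306.3. Total P_a = 110.3+306.3 = 416.6 kN/m.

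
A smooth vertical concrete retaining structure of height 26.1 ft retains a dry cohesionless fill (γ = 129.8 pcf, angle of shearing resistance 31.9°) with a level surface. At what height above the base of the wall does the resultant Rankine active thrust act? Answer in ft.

K_a = 0.3085.
The pressure distribution is triangular, so the resultant acts at H/3 above the base = 26.1/3 = 8.700 ft.

8.70 ft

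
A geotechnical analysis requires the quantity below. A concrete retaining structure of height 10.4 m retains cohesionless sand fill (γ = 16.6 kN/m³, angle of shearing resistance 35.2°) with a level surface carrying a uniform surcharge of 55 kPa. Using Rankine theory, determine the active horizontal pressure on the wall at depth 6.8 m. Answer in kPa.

45.1 kPa

K_a = (1 − sin φ)/(1 + sin φ) = 0.2687.
σ_v = γz + q = 16.6 × 6.8 + 55 = 167.9 kPa.
σ_h = K_a σ_v = 0.2687 × 167.9 = 45.11 kPa.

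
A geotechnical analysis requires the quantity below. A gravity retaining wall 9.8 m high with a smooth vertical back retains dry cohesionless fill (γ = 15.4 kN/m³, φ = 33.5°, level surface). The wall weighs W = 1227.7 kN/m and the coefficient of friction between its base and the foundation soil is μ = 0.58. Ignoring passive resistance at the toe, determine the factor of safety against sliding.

K_a = tan²(45° − 33.5°/2) = 0.2887.
P_a = ½K_aγH² = 0.5×0.2887×15.4×9.8² = 213.5 kN/m, acting at H/3 = 3.267 m above the base.
FS_sliding = μW / P_a = 0.58×1227.7 / 213.5 = 3.335.

3.34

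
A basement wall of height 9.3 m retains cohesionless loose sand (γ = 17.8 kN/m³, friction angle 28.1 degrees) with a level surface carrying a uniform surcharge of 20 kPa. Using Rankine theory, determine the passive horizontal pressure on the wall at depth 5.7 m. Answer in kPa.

338 kPa

K_p = (1 + sin φ)/(1 − sin φ) = 2.781.
σ_v = γz + q = 17.8 × 5.7 + 20 = 121.5 kPa.
σ_h = K_p σ_v = 2.781 × 121.5 = 337.8 kPa.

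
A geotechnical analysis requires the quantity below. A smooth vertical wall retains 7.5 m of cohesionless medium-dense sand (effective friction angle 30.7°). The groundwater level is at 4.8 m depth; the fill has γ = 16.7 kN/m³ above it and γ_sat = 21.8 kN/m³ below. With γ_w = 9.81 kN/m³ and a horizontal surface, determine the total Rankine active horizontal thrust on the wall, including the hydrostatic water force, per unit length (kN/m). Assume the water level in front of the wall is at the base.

182 kN/m

K_a = tan²(45° − φ/2) = 0.3240.
γ' = 21.8 − 9.81 = 11.99 kN/m³. Depth below WT = 2.7 m.
σ'_h at WT = K_a γ d_w = 25.97 kPa; at base = 25.97 + K_a γ' × 2.7 = 36.46 kPa.
P₁ (0–4.8 m) = ½×25.97×4.8 = 62.34. P₂ (4.8–7.5 m) = ½(25.97+36.46)×2.7 = 84.29.
P_w = ½ γ_w h₂² = 0.5×9.81×2.7² = 35.76. Total = 62.34+84.29+35.76 = 182.4 kN/m.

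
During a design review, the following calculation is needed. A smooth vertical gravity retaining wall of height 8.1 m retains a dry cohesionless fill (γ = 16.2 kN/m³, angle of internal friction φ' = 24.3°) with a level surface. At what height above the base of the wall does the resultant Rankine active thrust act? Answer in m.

K_a = 0.4169.
The pressure distribution is triangular, so the resultant acts at H/3 above the base = 8.1/3 = 2.700 m.

2.70 m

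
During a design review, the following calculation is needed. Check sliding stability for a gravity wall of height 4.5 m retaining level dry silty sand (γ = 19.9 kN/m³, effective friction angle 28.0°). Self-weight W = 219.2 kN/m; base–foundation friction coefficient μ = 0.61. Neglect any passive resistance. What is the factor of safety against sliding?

1.84

K_a = tan²(45° − 28.0°/2) = 0.3610.
P_a = ½K_aγH² = 0.5×0.3610×19.9×4.5² = 72.74 kN/m, acting at H/3 = 1.500 m above the base.
FS_sliding = μW / P_a = 0.61×219.2 / 72.74 = 1.838.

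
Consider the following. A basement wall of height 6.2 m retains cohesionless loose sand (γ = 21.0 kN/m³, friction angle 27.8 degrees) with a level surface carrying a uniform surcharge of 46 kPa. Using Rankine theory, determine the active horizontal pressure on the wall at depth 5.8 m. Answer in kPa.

K_a = (1 − sin φ)/(1 + sin φ) = 0.3639.
σ_v = γz + q = 21.0 × 5.8 + 46 = 167.8 kPa.
σ_h = K_a σ_v = 0.3639 × 167.8 = 61.06 kPa.

61.1 kPa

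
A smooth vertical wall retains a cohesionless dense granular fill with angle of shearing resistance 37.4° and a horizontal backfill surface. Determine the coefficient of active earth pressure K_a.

0.244

K_a = (1 − sin φ)/(1 + sin φ) = (1 − sin 37.4°)/(1 + sin 37.4°) = 0.2443.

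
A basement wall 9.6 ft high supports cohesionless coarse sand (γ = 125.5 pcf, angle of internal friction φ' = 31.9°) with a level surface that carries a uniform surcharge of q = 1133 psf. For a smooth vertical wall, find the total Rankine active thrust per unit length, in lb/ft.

5140 lb/ft

K_a = tan²(45° − φ/2) = 0.3085.
Soil triangle: ½ K_a γ H² = 0.5×0.3085×125.5×9.6² = 1784 lb/ft.
Surcharge rectangle: K_a q H = 0.3085×1133×9.6 = 3356 lb/ft.
Total = 1784 + 3356 = 5140 lb/ft.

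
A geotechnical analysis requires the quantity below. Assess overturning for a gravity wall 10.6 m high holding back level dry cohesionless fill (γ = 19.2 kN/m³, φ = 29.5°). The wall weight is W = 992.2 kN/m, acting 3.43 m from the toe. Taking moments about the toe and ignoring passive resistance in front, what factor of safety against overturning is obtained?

K_a = tan²(45° − 29.5°/2) = 0.3401.
P_a = ½K_aγH² = 0.5×0.3401×19.2×10.6² = 366.9 kN/m, acting at H/3 = 3.533 m above the base.
Overturning moment M_o = P_a × H/3 = 366.9 × 3.533 = 1296.
Resisting moment M_r = W × 3.43 = 992.2 × 3.43 = 3403.
FS_overturning = M_r/M_o = 3403/1296 = 2.626.

2.63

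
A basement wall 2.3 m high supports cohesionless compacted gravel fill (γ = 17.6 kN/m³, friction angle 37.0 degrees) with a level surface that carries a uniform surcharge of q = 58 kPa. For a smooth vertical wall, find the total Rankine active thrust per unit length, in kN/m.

44.7 kN/m

K_a = tan²(45° − φ/2) = 0.2486.
Soil triangle: ½ K_a γ H² = 0.5×0.2486×17.6×2.3² = 11.57 kN/m.
Surcharge rectangle: K_a q H = 0.2486×58×2.3 = 33.16 kN/m.
Total = 11.57 + 33.16 = 44.73 kN/m.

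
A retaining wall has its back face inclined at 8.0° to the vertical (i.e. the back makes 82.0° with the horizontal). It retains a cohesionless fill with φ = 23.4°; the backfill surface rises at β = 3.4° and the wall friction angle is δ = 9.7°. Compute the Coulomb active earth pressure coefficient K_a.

K_a = sin²(α+φ) / [sin²α · sin(α−δ) · (1 + √{sin(φ+δ)sin(φ−β) / (sin(α−δ)sin(α+β))})²].
With α = 82.0°, φ = 23.4°, δ = 9.7°, β = 3.4°: K_a = 0.4775.

0.477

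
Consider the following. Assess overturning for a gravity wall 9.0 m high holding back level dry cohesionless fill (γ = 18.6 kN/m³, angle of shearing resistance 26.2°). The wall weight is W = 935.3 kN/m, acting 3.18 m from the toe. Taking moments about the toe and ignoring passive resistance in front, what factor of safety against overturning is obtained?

3.40

K_a = tan²(45° − 26.2°/2) = 0.3874.
P_a = ½K_aγH² = 0.5×0.3874×18.6×9.0² = 291.9 kN/m, acting at H/3 = 3.000 m above the base.
Overturning moment M_o = P_a × H/3 = 291.9 × 3.000 = 875.6.
Resisting moment M_r = W × 3.18 = 935.3 × 3.18 = 2974.
FS_overturning = M_r/M_o = 2974/875.6 = 3.397.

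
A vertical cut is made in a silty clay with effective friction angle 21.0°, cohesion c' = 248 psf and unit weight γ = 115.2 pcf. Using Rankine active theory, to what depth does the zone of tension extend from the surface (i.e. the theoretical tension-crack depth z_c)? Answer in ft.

6.26 ft

K_a = tan²(45° − 21.0°/2) = 0.4724; √K_a = 0.6873.
The active pressure is zero where K_a γ z = 2c√K_a, so z_c = 2c/(γ√K_a) = 2×248/(115.2×0.6873) = 6.265 ft.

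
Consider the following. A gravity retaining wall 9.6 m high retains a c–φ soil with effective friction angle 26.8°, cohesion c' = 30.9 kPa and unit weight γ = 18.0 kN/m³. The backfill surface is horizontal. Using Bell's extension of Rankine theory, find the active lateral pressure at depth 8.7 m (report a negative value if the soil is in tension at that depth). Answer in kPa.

K_a = (1 − sin φ)/(1 + sin φ) = 0.3785.
σ_a = K_a γ z − 2c√K_a = 0.3785×18.0×8.7 − 2×30.9×0.6152 = 21.25 kPa.

21.2 kPa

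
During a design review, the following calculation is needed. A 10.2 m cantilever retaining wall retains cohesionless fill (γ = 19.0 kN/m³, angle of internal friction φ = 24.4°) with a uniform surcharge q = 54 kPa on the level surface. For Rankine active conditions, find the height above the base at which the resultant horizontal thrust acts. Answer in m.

4.01 m

K_a = 0.4153.
Triangular part P₁ = ½K_aγH² = 410.5 at H/3 = 3.400 m; rectangular part P₂ = K_a q H = 228.8 at H/2 = 5.100 m.
ȳ = (P₁·3.400 + P₂·5.100)/(P₁+P₂) = 4.008 m.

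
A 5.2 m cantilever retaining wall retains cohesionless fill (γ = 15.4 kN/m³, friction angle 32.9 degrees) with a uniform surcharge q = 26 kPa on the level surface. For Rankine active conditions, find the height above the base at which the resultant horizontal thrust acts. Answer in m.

K_a = 0.2960.
Triangular part P₁ = ½K_aγH² = 61.64 at H/3 = 1.733 m; rectangular part P₂ = K_a q H = 40.02 at H/2 = 2.600 m.
ȳ = (P₁·1.733 + P₂·2.600)/(P₁+P₂) = 2.075 m.

2.07 m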